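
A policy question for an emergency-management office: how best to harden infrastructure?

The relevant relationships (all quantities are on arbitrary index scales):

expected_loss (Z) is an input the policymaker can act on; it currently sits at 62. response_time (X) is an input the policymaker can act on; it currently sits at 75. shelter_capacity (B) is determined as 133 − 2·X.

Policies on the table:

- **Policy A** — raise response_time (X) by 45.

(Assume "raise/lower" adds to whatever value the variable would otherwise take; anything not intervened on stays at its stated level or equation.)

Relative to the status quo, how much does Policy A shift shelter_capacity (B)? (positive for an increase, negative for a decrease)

Baseline:
  X = 75
  B = 133 − 2·75 = -17
Policy A (X + 45):
  X = 75 + 45 = 120
  B = 133 − 2·120 = -107
Change in B: -107 − (-17) = -90

-90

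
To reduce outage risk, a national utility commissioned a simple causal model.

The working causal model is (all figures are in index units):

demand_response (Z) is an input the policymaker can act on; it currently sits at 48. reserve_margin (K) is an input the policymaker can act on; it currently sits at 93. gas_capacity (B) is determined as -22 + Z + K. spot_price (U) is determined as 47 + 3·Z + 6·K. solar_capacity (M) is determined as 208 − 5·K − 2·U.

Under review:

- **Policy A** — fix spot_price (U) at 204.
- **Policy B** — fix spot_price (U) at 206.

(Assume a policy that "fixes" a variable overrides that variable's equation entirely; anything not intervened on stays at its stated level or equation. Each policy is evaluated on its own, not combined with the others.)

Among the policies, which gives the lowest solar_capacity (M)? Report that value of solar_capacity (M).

Policy A (U := 204):
  Z = 48
  K = 93
  U = 204
  M = 208 − 5·93 − 2·204 = -665
Policy B (U := 206):
  Z = 48
  K = 93
  U = 206
  M = 208 − 5·93 − 2·206 = -669
Comparing — Policy A: M=-665, Policy B: M=-669. Lowest is -669 (Policy B).

-669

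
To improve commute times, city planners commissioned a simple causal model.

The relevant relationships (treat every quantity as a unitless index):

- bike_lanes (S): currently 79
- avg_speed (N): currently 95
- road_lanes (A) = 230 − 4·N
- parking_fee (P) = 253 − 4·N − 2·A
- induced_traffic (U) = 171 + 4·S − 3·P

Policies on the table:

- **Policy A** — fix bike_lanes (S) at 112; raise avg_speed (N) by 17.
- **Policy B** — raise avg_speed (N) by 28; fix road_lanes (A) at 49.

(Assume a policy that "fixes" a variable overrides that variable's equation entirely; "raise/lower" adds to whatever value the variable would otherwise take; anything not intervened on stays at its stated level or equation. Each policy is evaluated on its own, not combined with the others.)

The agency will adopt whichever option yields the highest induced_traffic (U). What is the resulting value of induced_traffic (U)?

1498

Policy A (S := 112, N + 17):
  S = 112
  N = 95 + 17 = 112
  A = 230 − 4·112 = -218
  P = 253 − 4·112 − 2·(-218) = 241
  U = 171 + 4·112 − 3·241 = -104
Policy B (N + 28, A := 49):
  S = 79
  N = 95 + 28 = 123
  A = 49
  P = 253 − 4·123 − 2·49 = -337
  U = 171 + 4·79 − 3·(-337) = 1498
Comparing — Policy A: U=-104, Policy B: U=1498. Highest is 1498 (Policy B).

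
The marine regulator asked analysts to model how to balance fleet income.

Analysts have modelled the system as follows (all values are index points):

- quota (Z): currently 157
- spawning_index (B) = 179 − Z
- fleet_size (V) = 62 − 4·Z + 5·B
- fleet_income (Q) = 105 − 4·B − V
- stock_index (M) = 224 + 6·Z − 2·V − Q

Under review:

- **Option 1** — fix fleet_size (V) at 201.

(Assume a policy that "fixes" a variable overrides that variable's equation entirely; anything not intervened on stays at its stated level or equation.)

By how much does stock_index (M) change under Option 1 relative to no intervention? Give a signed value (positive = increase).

Baseline:
  Z = 157
  B = 179 − 157 = 22
  V = 62 − 4·157 + 5·22 = -456
  Q = 105 − 4·22 − (-456) = 473
  M = 224 + 6·157 − 2·(-456) − 473 = 1605
Option 1 (V := 201):
  Z = 157
  B = 179 − 157 = 22
  V = 201
  Q = 105 − 4·22 − 201 = -184
  M = 224 + 6·157 − 2·201 − (-184) = 948
Change in M: 948 − 1605 = -657

-657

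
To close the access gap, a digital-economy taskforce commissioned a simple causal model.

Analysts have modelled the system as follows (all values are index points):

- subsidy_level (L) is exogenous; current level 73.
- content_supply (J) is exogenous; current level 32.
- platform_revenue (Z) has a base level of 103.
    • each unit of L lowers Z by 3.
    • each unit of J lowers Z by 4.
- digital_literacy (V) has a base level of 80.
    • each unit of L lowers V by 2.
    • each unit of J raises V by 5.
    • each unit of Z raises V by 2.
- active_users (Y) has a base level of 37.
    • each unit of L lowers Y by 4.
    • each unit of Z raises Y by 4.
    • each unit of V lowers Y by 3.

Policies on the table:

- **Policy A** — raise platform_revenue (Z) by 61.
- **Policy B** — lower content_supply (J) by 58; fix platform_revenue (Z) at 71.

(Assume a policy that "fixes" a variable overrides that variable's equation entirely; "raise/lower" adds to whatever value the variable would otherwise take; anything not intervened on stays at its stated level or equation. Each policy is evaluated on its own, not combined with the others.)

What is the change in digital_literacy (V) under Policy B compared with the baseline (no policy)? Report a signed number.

Baseline:
  L = 73
  J = 32
  Z = 103 − 3·73 − 4·32 = -244
  V = 80 − 2·73 + 5·32 + 2·(-244) = -394
Policy B (J − 58, Z := 71):
  L = 73
  J = 32 − 58 = -26
  Z = 71
  V = 80 − 2·73 + 5·(-26) + 2·71 = -54
Change in V: -54 − (-394) = 340

340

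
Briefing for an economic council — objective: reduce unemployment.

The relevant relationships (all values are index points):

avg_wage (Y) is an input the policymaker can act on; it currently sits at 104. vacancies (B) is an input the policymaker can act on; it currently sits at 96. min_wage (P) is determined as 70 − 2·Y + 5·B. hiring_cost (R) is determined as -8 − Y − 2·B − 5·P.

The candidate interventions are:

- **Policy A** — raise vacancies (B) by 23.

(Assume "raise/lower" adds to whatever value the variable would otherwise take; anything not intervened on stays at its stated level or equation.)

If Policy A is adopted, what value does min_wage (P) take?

Policy A (B + 23):
  Y = 104
  B = 96 + 23 = 119
  P = 70 − 2·104 + 5·119 = 457

457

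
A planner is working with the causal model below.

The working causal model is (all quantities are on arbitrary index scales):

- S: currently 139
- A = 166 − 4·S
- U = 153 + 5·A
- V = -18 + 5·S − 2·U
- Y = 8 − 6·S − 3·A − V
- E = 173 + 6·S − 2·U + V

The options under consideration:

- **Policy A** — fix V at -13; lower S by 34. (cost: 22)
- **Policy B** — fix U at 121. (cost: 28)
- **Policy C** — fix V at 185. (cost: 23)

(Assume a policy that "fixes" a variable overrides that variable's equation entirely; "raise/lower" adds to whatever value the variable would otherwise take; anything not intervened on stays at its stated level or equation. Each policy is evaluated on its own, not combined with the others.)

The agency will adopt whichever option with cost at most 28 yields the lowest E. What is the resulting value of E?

1200

Policy A (V := -13, S − 34):
  S = 139 − 34 = 105
  A = 166 − 4·105 = -254
  U = 153 + 5·(-254) = -1117
  V = -13
  E = 173 + 6·105 − 2·(-1117) + (-13) = 3024
Policy B (U := 121):
  S = 139
  A = 166 − 4·139 = -390
  U = 121
  V = -18 + 5·139 − 2·121 = 435
  E = 173 + 6·139 − 2·121 + 435 = 1200
Policy C (V := 185):
  S = 139
  A = 166 − 4·139 = -390
  U = 153 + 5·(-390) = -1797
  V = 185
  E = 173 + 6·139 − 2·(-1797) + 185 = 4786
Comparing — Policy A: E=3024, Policy B: E=1200, Policy C: E=4786. Lowest is 1200 (Policy B).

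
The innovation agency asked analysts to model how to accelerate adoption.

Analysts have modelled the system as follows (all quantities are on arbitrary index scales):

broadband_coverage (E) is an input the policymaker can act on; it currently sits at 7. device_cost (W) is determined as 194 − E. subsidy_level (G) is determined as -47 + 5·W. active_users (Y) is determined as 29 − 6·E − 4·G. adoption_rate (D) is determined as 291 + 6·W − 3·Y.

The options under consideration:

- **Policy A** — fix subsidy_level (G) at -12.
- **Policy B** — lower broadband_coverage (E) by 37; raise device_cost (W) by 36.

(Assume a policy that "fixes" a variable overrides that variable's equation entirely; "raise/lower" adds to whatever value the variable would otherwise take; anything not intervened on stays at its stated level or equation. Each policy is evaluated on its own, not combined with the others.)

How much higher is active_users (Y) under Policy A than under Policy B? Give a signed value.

Policy A (G := -12):
  E = 7
  W = 194 − 7 = 187
  G = -12
  Y = 29 − 6·7 − 4·(-12) = 35
Policy B (E − 37, W + 36):
  E = 7 − 37 = -30
  W = 194 − (-30) (+36 from intervention) = 260
  G = -47 + 5·260 = 1253
  Y = 29 − 6·(-30) − 4·1253 = -4803
Y: 35 − (-4803) = 4838

4838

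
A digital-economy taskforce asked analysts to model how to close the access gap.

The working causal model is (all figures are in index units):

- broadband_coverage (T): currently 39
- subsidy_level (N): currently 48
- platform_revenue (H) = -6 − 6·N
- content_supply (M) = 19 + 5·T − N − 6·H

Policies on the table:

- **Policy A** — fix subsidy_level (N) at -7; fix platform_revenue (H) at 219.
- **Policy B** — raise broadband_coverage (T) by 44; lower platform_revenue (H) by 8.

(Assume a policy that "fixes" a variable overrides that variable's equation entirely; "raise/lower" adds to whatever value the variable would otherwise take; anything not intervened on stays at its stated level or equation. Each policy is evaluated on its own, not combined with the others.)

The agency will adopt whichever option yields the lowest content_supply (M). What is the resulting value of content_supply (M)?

Policy A (N := -7, H := 219):
  T = 39
  N = -7
  H = 219
  M = 19 + 5·39 − (-7) − 6·219 = -1093
Policy B (T + 44, H − 8):
  T = 39 + 44 = 83
  N = 48
  H = -6 − 6·48 (−8 from intervention) = -302
  M = 19 + 5·83 − 48 − 6·(-302) = 2198
Comparing — Policy A: M=-1093, Policy B: M=2198. Lowest is -1093 (Policy A).

-1093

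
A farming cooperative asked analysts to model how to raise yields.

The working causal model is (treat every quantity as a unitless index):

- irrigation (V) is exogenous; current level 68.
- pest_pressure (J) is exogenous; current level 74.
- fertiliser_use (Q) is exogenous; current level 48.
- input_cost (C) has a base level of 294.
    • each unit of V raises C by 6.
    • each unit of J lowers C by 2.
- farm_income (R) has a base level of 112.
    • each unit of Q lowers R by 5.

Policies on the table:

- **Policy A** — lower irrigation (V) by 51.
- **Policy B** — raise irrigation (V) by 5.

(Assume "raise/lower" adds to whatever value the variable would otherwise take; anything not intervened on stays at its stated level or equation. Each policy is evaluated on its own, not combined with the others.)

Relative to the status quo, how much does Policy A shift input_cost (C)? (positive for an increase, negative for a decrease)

-306

Baseline:
  V = 68
  J = 74
  C = 294 + 6·68 − 2·74 = 554
Policy A (V − 51):
  V = 68 − 51 = 17
  J = 74
  C = 294 + 6·17 − 2·74 = 248
Change in C: 248 − 554 = -306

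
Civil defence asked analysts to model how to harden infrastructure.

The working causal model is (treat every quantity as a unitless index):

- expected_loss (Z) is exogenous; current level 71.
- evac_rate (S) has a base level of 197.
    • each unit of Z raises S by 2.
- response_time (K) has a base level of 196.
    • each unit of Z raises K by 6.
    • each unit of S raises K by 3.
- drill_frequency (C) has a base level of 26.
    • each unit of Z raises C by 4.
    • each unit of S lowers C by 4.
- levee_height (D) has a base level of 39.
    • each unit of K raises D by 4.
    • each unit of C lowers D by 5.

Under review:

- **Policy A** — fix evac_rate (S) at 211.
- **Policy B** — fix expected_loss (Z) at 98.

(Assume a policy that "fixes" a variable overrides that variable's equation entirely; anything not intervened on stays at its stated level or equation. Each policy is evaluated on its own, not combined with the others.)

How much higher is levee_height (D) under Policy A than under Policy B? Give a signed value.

-5932

Policy A (S := 211):
  Z = 71
  S = 211
  K = 196 + 6·71 + 3·211 = 1255
  C = 26 + 4·71 − 4·211 = -534
  D = 39 + 4·1255 − 5·(-534) = 7729
Policy B (Z := 98):
  Z = 98
  S = 197 + 2·98 = 393
  K = 196 + 6·98 + 3·393 = 1963
  C = 26 + 4·98 − 4·393 = -1154
  D = 39 + 4·1963 − 5·(-1154) = 13661
D: 7729 − 13661 = -5932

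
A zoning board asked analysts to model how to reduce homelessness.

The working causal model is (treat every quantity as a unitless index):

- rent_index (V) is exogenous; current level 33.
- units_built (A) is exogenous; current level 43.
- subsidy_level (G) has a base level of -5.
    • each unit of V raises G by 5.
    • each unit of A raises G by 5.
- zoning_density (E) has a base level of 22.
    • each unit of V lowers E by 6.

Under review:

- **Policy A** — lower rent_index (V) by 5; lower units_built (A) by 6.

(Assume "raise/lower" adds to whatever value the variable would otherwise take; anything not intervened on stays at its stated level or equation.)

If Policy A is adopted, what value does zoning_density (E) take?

-146

Policy A (V − 5, A − 6):
  V = 33 − 5 = 28
  E = 22 − 6·28 = -146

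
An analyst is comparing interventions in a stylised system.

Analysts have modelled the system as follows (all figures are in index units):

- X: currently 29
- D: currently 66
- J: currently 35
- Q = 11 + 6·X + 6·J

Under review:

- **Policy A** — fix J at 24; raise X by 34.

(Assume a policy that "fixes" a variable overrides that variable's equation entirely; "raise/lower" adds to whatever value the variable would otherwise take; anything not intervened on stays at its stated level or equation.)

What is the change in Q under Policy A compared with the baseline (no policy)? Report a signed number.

138

Baseline:
  X = 29
  J = 35
  Q = 11 + 6·29 + 6·35 = 395
Policy A (J := 24, X + 34):
  X = 29 + 34 = 63
  J = 24
  Q = 11 + 6·63 + 6·24 = 533
Change in Q: 533 − 395 = 138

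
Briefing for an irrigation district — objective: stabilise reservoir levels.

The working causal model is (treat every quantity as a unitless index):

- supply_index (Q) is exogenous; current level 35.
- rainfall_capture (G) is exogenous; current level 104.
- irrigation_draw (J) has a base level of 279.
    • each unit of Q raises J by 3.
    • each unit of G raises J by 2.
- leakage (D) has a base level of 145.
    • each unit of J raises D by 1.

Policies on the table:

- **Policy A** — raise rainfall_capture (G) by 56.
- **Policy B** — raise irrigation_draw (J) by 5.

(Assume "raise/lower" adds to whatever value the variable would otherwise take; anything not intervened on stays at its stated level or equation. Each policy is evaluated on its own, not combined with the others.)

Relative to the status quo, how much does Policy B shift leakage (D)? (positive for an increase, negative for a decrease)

Baseline:
  Q = 35
  G = 104
  J = 279 + 3·35 + 2·104 = 592
  D = 145 + 592 = 737
Policy B (J + 5):
  Q = 35
  G = 104
  J = 279 + 3·35 + 2·104 (+5 from intervention) = 597
  D = 145 + 597 = 742
Change in D: 742 − 737 = 5

5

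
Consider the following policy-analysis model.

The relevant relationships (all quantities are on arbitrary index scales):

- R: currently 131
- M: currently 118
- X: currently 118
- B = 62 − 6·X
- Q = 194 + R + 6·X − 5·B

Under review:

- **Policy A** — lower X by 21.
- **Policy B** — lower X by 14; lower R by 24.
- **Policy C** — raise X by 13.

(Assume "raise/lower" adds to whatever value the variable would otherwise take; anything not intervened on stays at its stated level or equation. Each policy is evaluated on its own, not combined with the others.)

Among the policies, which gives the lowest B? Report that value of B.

Policy A (X − 21):
  X = 118 − 21 = 97
  B = 62 − 6·97 = -520
Policy B (X − 14, R − 24):
  X = 118 − 14 = 104
  B = 62 − 6·104 = -562
Policy C (X + 13):
  X = 118 + 13 = 131
  B = 62 − 6·131 = -724
Comparing — Policy A: B=-520, Policy B: B=-562, Policy C: B=-724. Lowest is -724 (Policy C).

-724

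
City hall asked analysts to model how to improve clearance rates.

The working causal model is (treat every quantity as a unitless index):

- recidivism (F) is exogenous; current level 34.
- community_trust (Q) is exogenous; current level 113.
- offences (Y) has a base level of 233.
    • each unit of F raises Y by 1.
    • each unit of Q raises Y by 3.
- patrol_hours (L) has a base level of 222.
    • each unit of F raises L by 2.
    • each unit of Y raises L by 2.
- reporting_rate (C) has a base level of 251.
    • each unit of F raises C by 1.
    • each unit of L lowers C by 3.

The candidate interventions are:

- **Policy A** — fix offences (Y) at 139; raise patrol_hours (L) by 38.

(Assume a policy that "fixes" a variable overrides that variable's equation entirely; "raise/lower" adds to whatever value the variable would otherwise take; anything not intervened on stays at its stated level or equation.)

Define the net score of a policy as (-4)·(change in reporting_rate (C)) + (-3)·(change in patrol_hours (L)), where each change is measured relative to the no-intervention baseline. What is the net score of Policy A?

-8064

Baseline:
  F = 34
  Q = 113
  Y = 233 + 34 + 3·113 = 606
  L = 222 + 2·34 + 2·606 = 1502
  C = 251 + 34 − 3·1502 = -4221
Policy A (Y := 139, L + 38):
  F = 34
  Q = 113
  Y = 139
  L = 222 + 2·34 + 2·139 (+38 from intervention) = 606
  C = 251 + 34 − 3·606 = -1533
ΔC = -1533 − (-4221) = 2688; ΔL = 606 − 1502 = -896
Score = (-4)·2688 + (-3)·(-896) = -8064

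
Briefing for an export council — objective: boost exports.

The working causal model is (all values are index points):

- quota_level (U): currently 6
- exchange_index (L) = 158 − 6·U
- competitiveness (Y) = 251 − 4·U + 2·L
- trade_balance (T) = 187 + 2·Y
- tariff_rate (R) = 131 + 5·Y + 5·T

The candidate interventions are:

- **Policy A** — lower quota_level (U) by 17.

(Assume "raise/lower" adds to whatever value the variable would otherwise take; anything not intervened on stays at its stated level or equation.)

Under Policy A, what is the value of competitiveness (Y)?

Policy A (U − 17):
  U = 6 − 17 = -11
  L = 158 − 6·(-11) = 224
  Y = 251 − 4·(-11) + 2·224 = 743

743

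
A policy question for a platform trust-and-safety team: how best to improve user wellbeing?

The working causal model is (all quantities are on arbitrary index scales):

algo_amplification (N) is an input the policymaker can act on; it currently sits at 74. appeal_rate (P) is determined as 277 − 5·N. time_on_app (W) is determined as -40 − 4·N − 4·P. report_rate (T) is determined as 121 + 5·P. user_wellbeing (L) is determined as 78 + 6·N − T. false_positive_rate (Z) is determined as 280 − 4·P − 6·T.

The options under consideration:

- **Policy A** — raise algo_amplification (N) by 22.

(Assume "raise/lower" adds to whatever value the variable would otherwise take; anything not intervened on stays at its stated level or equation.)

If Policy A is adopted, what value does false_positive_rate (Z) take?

Policy A (N + 22):
  N = 74 + 22 = 96
  P = 277 − 5·96 = -203
  T = 121 + 5·(-203) = -894
  Z = 280 − 4·(-203) − 6·(-894) = 6456

6456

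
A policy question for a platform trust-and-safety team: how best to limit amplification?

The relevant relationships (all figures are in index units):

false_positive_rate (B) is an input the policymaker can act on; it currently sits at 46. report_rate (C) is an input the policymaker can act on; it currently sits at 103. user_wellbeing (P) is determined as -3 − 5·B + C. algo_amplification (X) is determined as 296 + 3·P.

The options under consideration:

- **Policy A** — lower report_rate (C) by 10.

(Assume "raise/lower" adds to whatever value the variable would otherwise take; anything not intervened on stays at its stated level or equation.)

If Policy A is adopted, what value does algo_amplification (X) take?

-124

Policy A (C − 10):
  B = 46
  C = 103 − 10 = 93
  P = -3 − 5·46 + 93 = -140
  X = 296 + 3·(-140) = -124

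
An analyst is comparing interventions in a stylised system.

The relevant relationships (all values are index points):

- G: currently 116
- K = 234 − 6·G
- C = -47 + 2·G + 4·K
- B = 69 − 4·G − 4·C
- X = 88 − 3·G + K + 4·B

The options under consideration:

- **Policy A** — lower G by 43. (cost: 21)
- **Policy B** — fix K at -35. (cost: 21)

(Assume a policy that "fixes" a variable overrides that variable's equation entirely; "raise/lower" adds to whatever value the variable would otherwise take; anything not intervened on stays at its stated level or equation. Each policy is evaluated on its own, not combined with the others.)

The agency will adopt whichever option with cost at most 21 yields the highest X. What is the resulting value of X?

10245

Policy A (G − 43):
  G = 116 − 43 = 73
  K = 234 − 6·73 = -204
  C = -47 + 2·73 + 4·(-204) = -717
  B = 69 − 4·73 − 4·(-717) = 2645
  X = 88 − 3·73 + (-204) + 4·2645 = 10245
Policy B (K := -35):
  G = 116
  K = -35
  C = -47 + 2·116 + 4·(-35) = 45
  B = 69 − 4·116 − 4·45 = -575
  X = 88 − 3·116 + (-35) + 4·(-575) = -2595
Comparing — Policy A: X=10245, Policy B: X=-2595. Highest is 10245 (Policy A).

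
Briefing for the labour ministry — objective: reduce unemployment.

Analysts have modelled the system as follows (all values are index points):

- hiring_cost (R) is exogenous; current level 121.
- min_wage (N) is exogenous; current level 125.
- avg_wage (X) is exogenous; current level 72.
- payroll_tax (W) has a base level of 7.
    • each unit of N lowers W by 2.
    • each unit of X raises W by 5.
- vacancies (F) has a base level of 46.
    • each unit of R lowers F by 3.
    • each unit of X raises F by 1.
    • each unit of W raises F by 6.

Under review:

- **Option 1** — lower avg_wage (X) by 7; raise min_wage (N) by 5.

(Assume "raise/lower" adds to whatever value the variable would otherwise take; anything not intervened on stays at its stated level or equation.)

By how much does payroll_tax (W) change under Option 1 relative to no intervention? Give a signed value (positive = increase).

Baseline:
  N = 125
  X = 72
  W = 7 − 2·125 + 5·72 = 117
Option 1 (X − 7, N + 5):
  N = 125 + 5 = 130
  X = 72 − 7 = 65
  W = 7 − 2·130 + 5·65 = 72
Change in W: 72 − 117 = -45

-45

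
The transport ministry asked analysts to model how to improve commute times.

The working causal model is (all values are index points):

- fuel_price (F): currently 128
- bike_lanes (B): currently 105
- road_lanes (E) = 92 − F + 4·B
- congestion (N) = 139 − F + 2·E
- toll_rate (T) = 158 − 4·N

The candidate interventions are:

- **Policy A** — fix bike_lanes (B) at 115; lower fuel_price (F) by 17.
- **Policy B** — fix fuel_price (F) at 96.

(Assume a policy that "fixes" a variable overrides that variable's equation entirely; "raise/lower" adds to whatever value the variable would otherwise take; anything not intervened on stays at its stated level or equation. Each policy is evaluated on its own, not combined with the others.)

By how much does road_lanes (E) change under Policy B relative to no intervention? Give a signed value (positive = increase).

Baseline:
  F = 128
  B = 105
  E = 92 − 128 + 4·105 = 384
Policy B (F := 96):
  F = 96
  B = 105
  E = 92 − 96 + 4·105 = 416
Change in E: 416 − 384 = 32

32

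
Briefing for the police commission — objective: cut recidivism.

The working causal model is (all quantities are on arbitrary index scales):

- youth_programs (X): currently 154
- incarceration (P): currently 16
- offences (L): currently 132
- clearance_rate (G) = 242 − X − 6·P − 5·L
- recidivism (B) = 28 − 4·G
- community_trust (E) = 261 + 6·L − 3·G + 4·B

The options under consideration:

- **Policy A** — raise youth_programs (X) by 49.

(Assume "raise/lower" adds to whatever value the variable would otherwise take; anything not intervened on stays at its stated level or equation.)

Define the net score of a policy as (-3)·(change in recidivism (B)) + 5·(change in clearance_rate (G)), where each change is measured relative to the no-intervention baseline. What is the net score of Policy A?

Baseline:
  X = 154
  P = 16
  L = 132
  G = 242 − 154 − 6·16 − 5·132 = -668
  B = 28 − 4·(-668) = 2700
Policy A (X + 49):
  X = 154 + 49 = 203
  P = 16
  L = 132
  G = 242 − 203 − 6·16 − 5·132 = -717
  B = 28 − 4·(-717) = 2896
ΔB = 2896 − 2700 = 196; ΔG = -717 − (-668) = -49
Score = (-3)·196 + 5·(-49) = -833

-833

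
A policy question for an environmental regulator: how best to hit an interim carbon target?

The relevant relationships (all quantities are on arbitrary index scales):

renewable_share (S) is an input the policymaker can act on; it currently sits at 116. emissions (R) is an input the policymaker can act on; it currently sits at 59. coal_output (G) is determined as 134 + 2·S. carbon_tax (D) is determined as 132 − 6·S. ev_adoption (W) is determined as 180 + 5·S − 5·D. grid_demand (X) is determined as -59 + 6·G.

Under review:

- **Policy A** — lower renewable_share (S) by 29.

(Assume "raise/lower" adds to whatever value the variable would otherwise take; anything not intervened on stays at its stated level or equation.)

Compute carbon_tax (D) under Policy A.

Policy A (S − 29):
  S = 116 − 29 = 87
  D = 132 − 6·87 = -390

-390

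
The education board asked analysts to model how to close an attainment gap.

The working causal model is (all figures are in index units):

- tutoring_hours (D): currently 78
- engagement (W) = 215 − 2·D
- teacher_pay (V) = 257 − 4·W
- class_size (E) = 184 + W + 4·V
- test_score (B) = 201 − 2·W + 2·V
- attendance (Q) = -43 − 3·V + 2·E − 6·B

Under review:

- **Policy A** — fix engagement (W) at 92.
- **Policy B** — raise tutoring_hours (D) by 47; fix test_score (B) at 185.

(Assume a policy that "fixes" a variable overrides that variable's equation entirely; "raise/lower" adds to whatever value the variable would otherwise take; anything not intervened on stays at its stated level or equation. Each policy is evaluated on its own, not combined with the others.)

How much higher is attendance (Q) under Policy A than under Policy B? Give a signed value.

54

Policy A (W := 92):
  D = 78
  W = 92
  V = 257 − 4·92 = -111
  E = 184 + 92 + 4·(-111) = -168
  B = 201 − 2·92 + 2·(-111) = -205
  Q = -43 − 3·(-111) + 2·(-168) − 6·(-205) = 1184
Policy B (D + 47, B := 185):
  D = 78 + 47 = 125
  W = 215 − 2·125 = -35
  V = 257 − 4·(-35) = 397
  E = 184 + (-35) + 4·397 = 1737
  B = 185
  Q = -43 − 3·397 + 2·1737 − 6·185 = 1130
Q: 1184 − 1130 = 54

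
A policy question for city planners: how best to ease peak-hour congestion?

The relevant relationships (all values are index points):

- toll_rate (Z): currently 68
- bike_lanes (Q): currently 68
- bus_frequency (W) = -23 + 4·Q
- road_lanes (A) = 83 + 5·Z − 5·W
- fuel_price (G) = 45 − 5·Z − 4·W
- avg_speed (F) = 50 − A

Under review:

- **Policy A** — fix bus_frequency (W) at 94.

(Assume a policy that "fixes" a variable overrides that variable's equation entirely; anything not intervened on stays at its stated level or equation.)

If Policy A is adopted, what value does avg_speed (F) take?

Policy A (W := 94):
  Z = 68
  Q = 68
  W = 94
  A = 83 + 5·68 − 5·94 = -47
  F = 50 − (-47) = 97

97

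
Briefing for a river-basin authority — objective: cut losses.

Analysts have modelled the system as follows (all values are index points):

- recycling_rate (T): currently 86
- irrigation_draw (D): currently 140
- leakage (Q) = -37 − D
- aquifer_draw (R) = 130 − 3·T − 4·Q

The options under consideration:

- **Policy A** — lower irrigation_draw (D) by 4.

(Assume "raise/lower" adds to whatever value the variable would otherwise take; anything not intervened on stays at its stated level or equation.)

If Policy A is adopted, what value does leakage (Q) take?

Policy A (D − 4):
  D = 140 − 4 = 136
  Q = -37 − 136 = -173

-173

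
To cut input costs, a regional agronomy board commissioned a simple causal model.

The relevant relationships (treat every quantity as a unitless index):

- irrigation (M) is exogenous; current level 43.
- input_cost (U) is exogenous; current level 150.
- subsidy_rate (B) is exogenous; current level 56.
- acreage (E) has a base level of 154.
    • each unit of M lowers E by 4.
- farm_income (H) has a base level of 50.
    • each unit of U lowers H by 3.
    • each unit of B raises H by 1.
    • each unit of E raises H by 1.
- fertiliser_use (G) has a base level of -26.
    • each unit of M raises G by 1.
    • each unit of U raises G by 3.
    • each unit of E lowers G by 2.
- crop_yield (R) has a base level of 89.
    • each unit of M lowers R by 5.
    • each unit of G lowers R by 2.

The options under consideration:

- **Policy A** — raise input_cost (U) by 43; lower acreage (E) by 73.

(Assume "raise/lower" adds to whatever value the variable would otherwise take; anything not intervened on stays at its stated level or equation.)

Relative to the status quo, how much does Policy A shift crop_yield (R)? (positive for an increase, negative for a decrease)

-550

Baseline:
  M = 43
  U = 150
  E = 154 − 4·43 = -18
  G = -26 + 43 + 3·150 − 2·(-18) = 503
  R = 89 − 5·43 − 2·503 = -1132
Policy A (U + 43, E − 73):
  M = 43
  U = 150 + 43 = 193
  E = 154 − 4·43 (−73 from intervention) = -91
  G = -26 + 43 + 3·193 − 2·(-91) = 778
  R = 89 − 5·43 − 2·778 = -1682
Change in R: -1682 − (-1132) = -550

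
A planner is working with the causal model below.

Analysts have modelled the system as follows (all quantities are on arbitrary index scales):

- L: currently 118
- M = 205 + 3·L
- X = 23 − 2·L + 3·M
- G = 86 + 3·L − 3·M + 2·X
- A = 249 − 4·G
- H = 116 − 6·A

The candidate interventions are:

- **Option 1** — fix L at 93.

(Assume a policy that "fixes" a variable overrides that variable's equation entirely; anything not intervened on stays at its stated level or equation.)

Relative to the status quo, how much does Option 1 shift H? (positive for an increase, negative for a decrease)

-4800

Baseline:
  L = 118
  M = 205 + 3·118 = 559
  X = 23 − 2·118 + 3·559 = 1464
  G = 86 + 3·118 − 3·559 + 2·1464 = 1691
  A = 249 − 4·1691 = -6515
  H = 116 − 6·(-6515) = 39206
Option 1 (L := 93):
  L = 93
  M = 205 + 3·93 = 484
  X = 23 − 2·93 + 3·484 = 1289
  G = 86 + 3·93 − 3·484 + 2·1289 = 1491
  A = 249 − 4·1491 = -5715
  H = 116 − 6·(-5715) = 34406
Change in H: 34406 − 39206 = -4800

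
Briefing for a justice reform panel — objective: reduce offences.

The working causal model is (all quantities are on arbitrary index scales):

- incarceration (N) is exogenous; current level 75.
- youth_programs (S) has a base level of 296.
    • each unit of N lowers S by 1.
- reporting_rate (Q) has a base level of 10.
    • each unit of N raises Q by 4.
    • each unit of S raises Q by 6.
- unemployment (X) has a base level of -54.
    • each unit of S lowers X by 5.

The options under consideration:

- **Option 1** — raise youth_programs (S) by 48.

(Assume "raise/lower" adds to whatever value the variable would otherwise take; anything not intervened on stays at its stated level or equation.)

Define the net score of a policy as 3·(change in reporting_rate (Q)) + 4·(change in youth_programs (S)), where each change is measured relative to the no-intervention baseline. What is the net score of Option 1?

1056

Baseline:
  N = 75
  S = 296 − 75 = 221
  Q = 10 + 4·75 + 6·221 = 1636
Option 1 (S + 48):
  N = 75
  S = 296 − 75 (+48 from intervention) = 269
  Q = 10 + 4·75 + 6·269 = 1924
ΔQ = 1924 − 1636 = 288; ΔS = 269 − 221 = 48
Score = 3·288 + 4·48 = 1056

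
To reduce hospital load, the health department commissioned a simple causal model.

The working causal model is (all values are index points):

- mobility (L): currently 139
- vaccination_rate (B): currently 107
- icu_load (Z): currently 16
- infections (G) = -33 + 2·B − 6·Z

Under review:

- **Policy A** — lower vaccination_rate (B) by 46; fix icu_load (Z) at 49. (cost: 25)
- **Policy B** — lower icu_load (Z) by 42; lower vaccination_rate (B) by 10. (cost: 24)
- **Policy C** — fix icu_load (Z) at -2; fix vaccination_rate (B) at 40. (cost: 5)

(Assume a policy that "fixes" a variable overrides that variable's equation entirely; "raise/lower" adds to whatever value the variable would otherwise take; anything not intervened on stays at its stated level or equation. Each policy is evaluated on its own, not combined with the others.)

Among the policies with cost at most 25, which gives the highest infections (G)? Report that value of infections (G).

317

Policy A (B − 46, Z := 49):
  B = 107 − 46 = 61
  Z = 49
  G = -33 + 2·61 − 6·49 = -205
Policy B (Z − 42, B − 10):
  B = 107 − 10 = 97
  Z = 16 − 42 = -26
  G = -33 + 2·97 − 6·(-26) = 317
Policy C (Z := -2, B := 40):
  B = 40
  Z = -2
  G = -33 + 2·40 − 6·(-2) = 59
Comparing — Policy A: G=-205, Policy B: G=317, Policy C: G=59. Highest is 317 (Policy B).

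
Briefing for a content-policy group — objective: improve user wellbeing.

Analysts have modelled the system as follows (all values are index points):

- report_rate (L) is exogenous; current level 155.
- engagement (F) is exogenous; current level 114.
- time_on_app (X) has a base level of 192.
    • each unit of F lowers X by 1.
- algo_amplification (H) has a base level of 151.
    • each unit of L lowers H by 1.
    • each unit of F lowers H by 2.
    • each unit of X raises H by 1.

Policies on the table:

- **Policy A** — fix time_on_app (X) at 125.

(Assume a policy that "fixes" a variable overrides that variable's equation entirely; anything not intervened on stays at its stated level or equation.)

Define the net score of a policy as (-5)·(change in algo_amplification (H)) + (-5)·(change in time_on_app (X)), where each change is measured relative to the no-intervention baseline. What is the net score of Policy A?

-470

Baseline:
  L = 155
  F = 114
  X = 192 − 114 = 78
  H = 151 − 155 − 2·114 + 78 = -154
Policy A (X := 125):
  L = 155
  F = 114
  X = 125
  H = 151 − 155 − 2·114 + 125 = -107
ΔH = -107 − (-154) = 47; ΔX = 125 − 78 = 47
Score = (-5)·47 + (-5)·47 = -470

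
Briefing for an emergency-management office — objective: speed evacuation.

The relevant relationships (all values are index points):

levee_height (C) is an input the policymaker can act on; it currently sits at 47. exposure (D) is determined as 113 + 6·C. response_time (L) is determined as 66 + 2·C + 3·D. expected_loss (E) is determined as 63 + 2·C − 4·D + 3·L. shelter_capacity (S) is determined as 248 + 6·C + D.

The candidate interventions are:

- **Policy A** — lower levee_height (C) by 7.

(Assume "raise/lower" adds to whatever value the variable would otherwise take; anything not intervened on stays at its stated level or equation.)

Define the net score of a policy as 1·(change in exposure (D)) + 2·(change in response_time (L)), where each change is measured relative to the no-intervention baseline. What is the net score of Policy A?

-322

Baseline:
  C = 47
  D = 113 + 6·47 = 395
  L = 66 + 2·47 + 3·395 = 1345
Policy A (C − 7):
  C = 47 − 7 = 40
  D = 113 + 6·40 = 353
  L = 66 + 2·40 + 3·353 = 1205
ΔD = 353 − 395 = -42; ΔL = 1205 − 1345 = -140
Score = 1·(-42) + 2·(-140) = -322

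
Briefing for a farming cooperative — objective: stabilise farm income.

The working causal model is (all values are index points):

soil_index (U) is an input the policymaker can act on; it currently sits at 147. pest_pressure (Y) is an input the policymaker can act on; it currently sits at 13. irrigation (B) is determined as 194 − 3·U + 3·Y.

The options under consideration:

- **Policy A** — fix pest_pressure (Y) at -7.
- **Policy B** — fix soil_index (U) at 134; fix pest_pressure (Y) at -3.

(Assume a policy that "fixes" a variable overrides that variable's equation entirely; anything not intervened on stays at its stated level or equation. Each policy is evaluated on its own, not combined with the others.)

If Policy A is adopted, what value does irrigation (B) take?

-268

Policy A (Y := -7):
  U = 147
  Y = -7
  B = 194 − 3·147 + 3·(-7) = -268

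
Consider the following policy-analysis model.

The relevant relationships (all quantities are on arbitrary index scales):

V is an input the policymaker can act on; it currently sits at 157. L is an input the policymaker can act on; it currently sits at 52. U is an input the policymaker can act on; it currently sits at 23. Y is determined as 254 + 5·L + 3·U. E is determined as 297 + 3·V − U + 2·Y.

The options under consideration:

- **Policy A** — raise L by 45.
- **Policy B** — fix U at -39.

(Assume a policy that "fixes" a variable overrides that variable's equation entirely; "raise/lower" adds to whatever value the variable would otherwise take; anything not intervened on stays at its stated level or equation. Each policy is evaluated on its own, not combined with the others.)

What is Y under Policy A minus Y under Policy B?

411

Policy A (L + 45):
  L = 52 + 45 = 97
  U = 23
  Y = 254 + 5·97 + 3·23 = 808
Policy B (U := -39):
  L = 52
  U = -39
  Y = 254 + 5·52 + 3·(-39) = 397
Y: 808 − 397 = 411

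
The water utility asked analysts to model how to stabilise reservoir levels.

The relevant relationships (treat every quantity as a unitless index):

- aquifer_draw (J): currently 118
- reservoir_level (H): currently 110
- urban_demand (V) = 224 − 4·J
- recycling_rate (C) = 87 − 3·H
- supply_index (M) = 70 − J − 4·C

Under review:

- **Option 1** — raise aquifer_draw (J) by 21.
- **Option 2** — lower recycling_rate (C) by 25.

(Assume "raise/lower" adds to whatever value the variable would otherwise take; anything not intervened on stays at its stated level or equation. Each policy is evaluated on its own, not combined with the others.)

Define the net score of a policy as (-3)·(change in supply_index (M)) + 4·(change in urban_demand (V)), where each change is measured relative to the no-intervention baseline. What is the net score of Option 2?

-300

Baseline:
  J = 118
  H = 110
  V = 224 − 4·118 = -248
  C = 87 − 3·110 = -243
  M = 70 − 118 − 4·(-243) = 924
Option 2 (C − 25):
  J = 118
  H = 110
  V = 224 − 4·118 = -248
  C = 87 − 3·110 (−25 from intervention) = -268
  M = 70 − 118 − 4·(-268) = 1024
ΔM = 1024 − 924 = 100; ΔV = -248 − (-248) = 0
Score = (-3)·100 + 4·0 = -300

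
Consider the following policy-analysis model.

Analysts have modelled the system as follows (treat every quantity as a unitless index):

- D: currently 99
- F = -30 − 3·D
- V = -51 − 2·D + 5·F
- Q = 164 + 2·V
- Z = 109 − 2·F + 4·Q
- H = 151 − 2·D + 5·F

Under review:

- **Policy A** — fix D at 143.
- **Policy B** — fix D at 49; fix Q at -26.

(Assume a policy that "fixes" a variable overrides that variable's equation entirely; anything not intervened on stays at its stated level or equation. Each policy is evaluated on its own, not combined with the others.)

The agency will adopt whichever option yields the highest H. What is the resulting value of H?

-832

Policy A (D := 143):
  D = 143
  F = -30 − 3·143 = -459
  H = 151 − 2·143 + 5·(-459) = -2430
Policy B (D := 49, Q := -26):
  D = 49
  F = -30 − 3·49 = -177
  H = 151 − 2·49 + 5·(-177) = -832
Comparing — Policy A: H=-2430, Policy B: H=-832. Highest is -832 (Policy B).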